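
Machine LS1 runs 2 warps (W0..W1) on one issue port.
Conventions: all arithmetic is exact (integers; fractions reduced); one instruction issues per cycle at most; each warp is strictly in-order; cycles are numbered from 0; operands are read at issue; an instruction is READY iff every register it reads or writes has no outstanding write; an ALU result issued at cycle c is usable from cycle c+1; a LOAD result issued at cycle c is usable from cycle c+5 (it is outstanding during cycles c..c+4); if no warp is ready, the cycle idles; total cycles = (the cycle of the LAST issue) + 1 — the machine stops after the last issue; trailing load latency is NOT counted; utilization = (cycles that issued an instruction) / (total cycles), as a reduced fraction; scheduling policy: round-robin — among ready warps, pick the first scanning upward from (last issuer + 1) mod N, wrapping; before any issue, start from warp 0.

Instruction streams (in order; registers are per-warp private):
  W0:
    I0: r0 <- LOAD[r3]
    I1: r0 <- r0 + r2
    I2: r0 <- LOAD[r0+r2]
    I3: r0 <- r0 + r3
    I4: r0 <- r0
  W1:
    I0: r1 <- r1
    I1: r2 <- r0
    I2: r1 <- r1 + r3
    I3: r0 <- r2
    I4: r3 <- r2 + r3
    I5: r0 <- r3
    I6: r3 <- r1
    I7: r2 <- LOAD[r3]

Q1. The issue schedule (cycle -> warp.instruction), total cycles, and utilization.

cycle 0: W0.I0
cycle 1: W1.I0
cycle 2: W1.I1
cycle 3: W1.I2
cycle 4: W1.I3
cycle 5: W0.I1
cycle 6: W1.I4
cycle 7: W0.I2
cycle 8: W1.I5
cycle 9: W1.I6
cycle 10: W1.I7
cycle 11: idle
cycle 12: W0.I3
cycle 13: W0.I4

Answer: 14 cycles, utilization 13/14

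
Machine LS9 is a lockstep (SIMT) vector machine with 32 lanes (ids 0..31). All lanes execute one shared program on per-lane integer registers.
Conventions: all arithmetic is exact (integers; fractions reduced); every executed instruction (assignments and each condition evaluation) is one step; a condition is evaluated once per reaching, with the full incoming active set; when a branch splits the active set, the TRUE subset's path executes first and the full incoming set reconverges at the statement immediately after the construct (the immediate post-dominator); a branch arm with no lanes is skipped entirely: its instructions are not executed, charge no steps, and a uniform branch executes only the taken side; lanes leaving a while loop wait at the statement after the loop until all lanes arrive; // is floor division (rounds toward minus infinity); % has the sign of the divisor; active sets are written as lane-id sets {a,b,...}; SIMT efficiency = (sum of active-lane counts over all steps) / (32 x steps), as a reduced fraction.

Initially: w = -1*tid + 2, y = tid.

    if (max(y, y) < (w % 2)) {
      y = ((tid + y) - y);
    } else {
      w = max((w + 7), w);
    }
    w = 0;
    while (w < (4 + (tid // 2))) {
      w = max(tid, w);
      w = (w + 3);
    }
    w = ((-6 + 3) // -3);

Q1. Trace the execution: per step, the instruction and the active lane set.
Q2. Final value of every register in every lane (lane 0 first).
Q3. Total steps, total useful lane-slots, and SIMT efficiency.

step 0: eval (max(y, y) < (w % 2))   {0,1,2,3,4,5,6,7,8,9,10,11,12,13,14,15,16,17,18,19,20,21,22,23,24,25,26,27,28,29,30,31}
step 1: w <- max((w + 7), w)         {0,1,2,3,4,5,6,7,8,9,10,11,12,13,14,15,16,17,18,19,20,21,22,23,24,25,26,27,28,29,30,31}
step 2: w <- 0                       {0,1,2,3,4,5,6,7,8,9,10,11,12,13,14,15,16,17,18,19,20,21,22,23,24,25,26,27,28,29,30,31}
step 3: eval (w < (4 + (tid // 2)))  {0,1,2,3,4,5,6,7,8,9,10,11,12,13,14,15,16,17,18,19,20,21,22,23,24,25,26,27,28,29,30,31}
step 4: w <- max(tid, w)             {0,1,2,3,4,5,6,7,8,9,10,11,12,13,14,15,16,17,18,19,20,21,22,23,24,25,26,27,28,29,30,31}
step 5: w <- (w + 3)                 {0,1,2,3,4,5,6,7,8,9,10,11,12,13,14,15,16,17,18,19,20,21,22,23,24,25,26,27,28,29,30,31}
step 6: eval (w < (4 + (tid // 2)))  {0,1,2,3,4,5,6,7,8,9,10,11,12,13,14,15,16,17,18,19,20,21,22,23,24,25,26,27,28,29,30,31}
step 7: w <- max(tid, w)             {0}
step 8: w <- (w + 3)                 {0}
step 9: eval (w < (4 + (tid // 2)))  {0}
step 10: w <- ((-6 + 3) // -3)        {0,1,2,3,4,5,6,7,8,9,10,11,12,13,14,15,16,17,18,19,20,21,22,23,24,25,26,27,28,29,30,31}

Answer: 11 steps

w: 1,1,1,1,1,1,1,1,1,1,1,1,1,1,1,1,1,1,1,1,1,1,1,1,1,1,1,1,1,1,1,1
y: 0,1,2,3,4,5,6,7,8,9,10,11,12,13,14,15,16,17,18,19,20,21,22,23,24,25,26,27,28,29,30,31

steps = 11; useful = 259; efficiency = 259/352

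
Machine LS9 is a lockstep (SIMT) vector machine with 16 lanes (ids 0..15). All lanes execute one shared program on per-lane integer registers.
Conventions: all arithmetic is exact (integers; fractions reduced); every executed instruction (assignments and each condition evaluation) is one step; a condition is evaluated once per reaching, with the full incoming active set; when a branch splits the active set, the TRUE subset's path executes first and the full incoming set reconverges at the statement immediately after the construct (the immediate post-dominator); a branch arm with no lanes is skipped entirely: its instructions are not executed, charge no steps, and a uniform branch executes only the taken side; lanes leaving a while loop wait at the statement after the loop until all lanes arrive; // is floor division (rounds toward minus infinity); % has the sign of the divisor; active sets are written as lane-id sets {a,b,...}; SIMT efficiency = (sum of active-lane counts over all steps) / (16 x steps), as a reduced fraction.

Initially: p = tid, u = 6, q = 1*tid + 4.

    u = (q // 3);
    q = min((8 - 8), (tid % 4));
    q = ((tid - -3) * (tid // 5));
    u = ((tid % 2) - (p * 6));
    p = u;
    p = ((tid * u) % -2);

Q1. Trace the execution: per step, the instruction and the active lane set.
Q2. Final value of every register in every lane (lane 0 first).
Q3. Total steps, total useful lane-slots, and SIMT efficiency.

step 0: u <- (q // 3)                {0,1,2,3,4,5,6,7,8,9,10,11,12,13,14,15}
step 1: q <- min((8 - 8), (tid % 4)) {0,1,2,3,4,5,6,7,8,9,10,11,12,13,14,15}
step 2: q <- ((tid - -3) * (tid // 5)) {0,1,2,3,4,5,6,7,8,9,10,11,12,13,14,15}
step 3: u <- ((tid % 2) - (p * 6))   {0,1,2,3,4,5,6,7,8,9,10,11,12,13,14,15}
step 4: p <- u                       {0,1,2,3,4,5,6,7,8,9,10,11,12,13,14,15}
step 5: p <- ((tid * u) % -2)        {0,1,2,3,4,5,6,7,8,9,10,11,12,13,14,15}

Answer: 6 steps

p: 0,-1,0,-1,0,-1,0,-1,0,-1,0,-1,0,-1,0,-1
u: 0,-5,-12,-17,-24,-29,-36,-41,-48,-53,-60,-65,-72,-77,-84,-89
q: 0,0,0,0,0,8,9,10,11,12,26,28,30,32,34,54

steps = 6; useful = 96; efficiency = 96/96 = 1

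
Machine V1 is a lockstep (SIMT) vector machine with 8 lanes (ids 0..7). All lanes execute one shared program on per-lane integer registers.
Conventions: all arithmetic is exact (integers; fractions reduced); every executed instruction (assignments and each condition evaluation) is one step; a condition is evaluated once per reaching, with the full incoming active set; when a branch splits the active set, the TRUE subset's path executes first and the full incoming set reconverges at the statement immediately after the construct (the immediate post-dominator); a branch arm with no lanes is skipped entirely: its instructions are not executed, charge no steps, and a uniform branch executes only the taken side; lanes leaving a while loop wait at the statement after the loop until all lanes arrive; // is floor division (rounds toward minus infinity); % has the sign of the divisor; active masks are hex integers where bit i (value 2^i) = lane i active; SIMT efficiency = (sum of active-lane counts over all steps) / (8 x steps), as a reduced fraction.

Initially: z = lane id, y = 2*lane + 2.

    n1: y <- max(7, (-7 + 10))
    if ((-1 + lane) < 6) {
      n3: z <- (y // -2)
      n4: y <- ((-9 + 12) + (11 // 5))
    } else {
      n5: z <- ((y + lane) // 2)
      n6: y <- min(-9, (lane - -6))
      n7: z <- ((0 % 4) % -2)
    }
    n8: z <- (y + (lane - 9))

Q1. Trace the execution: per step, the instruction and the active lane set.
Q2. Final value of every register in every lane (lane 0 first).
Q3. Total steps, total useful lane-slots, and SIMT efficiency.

step 0: y <- max(7, (-7 + 10))       0xff
step 1: eval ((-1 + lane) < 6)       0xff
step 2: z <- (y // -2)               0x7f
step 3: y <- ((-9 + 12) + (11 // 5)) 0x7f
step 4: z <- ((y + lane) // 2)       0x80
step 5: y <- min(-9, (lane - -6))    0x80
step 6: z <- ((0 % 4) % -2)          0x80
step 7: z <- (y + (lane - 9))        0xff

Answer: 8 steps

z: -4,-3,-2,-1,0,1,2,-11
y: 5,5,5,5,5,5,5,-9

steps = 8; useful = 41; efficiency = 41/64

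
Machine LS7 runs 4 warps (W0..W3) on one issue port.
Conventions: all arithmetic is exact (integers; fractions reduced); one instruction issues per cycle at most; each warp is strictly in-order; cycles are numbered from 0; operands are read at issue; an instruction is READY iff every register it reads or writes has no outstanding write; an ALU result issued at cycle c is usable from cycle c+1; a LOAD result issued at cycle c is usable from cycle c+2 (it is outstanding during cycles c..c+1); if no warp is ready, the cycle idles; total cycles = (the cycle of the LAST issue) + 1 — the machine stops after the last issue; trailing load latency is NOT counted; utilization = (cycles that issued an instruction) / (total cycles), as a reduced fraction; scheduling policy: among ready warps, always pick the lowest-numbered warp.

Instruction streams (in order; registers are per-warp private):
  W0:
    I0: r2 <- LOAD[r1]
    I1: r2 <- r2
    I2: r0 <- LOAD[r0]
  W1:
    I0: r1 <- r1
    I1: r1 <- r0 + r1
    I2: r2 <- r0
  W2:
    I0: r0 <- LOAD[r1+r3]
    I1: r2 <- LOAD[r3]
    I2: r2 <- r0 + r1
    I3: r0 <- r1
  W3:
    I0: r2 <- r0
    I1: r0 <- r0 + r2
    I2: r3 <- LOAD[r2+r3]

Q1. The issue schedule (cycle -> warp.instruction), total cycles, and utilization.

cycle 0: W0.I0
cycle 1: W1.I0
cycle 2: W0.I1
cycle 3: W0.I2
cycle 4: W1.I1
cycle 5: W1.I2
cycle 6: W2.I0
cycle 7: W2.I1
cycle 8: W3.I0
cycle 9: W2.I2
cycle 10: W2.I3
cycle 11: W3.I1
cycle 12: W3.I2

Answer: 13 cycles, utilization 1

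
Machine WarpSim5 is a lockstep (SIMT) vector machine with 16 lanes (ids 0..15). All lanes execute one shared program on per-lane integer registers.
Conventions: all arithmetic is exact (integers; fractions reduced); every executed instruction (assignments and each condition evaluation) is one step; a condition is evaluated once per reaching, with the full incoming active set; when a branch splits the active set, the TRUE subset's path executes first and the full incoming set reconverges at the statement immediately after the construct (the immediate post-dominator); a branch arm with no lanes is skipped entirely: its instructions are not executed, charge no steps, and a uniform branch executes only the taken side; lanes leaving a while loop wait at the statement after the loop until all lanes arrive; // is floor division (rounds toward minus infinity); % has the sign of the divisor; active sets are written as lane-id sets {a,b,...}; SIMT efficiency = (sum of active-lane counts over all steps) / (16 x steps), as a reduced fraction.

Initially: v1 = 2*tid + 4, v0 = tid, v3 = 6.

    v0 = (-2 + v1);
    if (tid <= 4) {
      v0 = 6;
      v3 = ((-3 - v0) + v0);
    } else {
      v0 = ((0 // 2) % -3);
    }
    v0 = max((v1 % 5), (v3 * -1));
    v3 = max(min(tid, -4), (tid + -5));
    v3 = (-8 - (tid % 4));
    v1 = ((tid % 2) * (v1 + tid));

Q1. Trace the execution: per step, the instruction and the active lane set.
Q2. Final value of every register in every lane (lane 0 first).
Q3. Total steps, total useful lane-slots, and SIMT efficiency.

step 0: v0 <- (-2 + v1)              {0,1,2,3,4,5,6,7,8,9,10,11,12,13,14,15}
step 1: eval (tid <= 4)              {0,1,2,3,4,5,6,7,8,9,10,11,12,13,14,15}
step 2: v0 <- 6                      {0,1,2,3,4}
step 3: v3 <- ((-3 - v0) + v0)       {0,1,2,3,4}
step 4: v0 <- ((0 // 2) % -3)        {5,6,7,8,9,10,11,12,13,14,15}
step 5: v0 <- max((v1 % 5), (v3 * -1)) {0,1,2,3,4,5,6,7,8,9,10,11,12,13,14,15}
step 6: v3 <- max(min(tid, -4), (tid + -5)) {0,1,2,3,4,5,6,7,8,9,10,11,12,13,14,15}
step 7: v3 <- (-8 - (tid % 4))       {0,1,2,3,4,5,6,7,8,9,10,11,12,13,14,15}
step 8: v1 <- ((tid % 2) * (v1 + tid)) {0,1,2,3,4,5,6,7,8,9,10,11,12,13,14,15}

Answer: 9 steps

v1: 0,7,0,13,0,19,0,25,0,31,0,37,0,43,0,49
v0: 4,3,3,3,3,4,1,3,0,2,4,1,3,0,2,4
v3: -8,-9,-10,-11,-8,-9,-10,-11,-8,-9,-10,-11,-8,-9,-10,-11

steps = 9; useful = 117; efficiency = 117/144 = 13/16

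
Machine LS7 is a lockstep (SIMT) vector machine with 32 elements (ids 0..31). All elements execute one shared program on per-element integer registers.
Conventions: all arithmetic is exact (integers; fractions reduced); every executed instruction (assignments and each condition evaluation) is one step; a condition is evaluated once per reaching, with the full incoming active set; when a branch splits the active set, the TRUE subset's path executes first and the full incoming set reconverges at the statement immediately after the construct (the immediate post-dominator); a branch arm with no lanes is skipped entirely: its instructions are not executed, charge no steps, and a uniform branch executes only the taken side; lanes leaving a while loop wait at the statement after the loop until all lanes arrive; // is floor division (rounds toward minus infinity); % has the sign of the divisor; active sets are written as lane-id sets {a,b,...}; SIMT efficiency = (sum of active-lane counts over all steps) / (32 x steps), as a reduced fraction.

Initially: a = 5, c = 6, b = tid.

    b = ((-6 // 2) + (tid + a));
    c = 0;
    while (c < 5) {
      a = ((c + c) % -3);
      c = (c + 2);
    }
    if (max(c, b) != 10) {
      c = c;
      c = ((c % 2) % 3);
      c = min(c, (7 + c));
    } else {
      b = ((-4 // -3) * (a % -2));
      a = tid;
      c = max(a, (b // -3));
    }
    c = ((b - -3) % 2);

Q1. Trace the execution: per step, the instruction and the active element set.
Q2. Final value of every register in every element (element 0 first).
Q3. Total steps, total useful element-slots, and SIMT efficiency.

step 0: b <- ((-6 // 2) + (tid + a)) {0,1,2,3,4,5,6,7,8,9,10,11,12,13,14,15,16,17,18,19,20,21,22,23,24,25,26,27,28,29,30,31}
step 1: c <- 0                       {0,1,2,3,4,5,6,7,8,9,10,11,12,13,14,15,16,17,18,19,20,21,22,23,24,25,26,27,28,29,30,31}
step 2: eval (c < 5)                 {0,1,2,3,4,5,6,7,8,9,10,11,12,13,14,15,16,17,18,19,20,21,22,23,24,25,26,27,28,29,30,31}
step 3: a <- ((c + c) % -3)          {0,1,2,3,4,5,6,7,8,9,10,11,12,13,14,15,16,17,18,19,20,21,22,23,24,25,26,27,28,29,30,31}
step 4: c <- (c + 2)                 {0,1,2,3,4,5,6,7,8,9,10,11,12,13,14,15,16,17,18,19,20,21,22,23,24,25,26,27,28,29,30,31}
step 5: eval (c < 5)                 {0,1,2,3,4,5,6,7,8,9,10,11,12,13,14,15,16,17,18,19,20,21,22,23,24,25,26,27,28,29,30,31}
step 6: a <- ((c + c) % -3)          {0,1,2,3,4,5,6,7,8,9,10,11,12,13,14,15,16,17,18,19,20,21,22,23,24,25,26,27,28,29,30,31}
step 7: c <- (c + 2)                 {0,1,2,3,4,5,6,7,8,9,10,11,12,13,14,15,16,17,18,19,20,21,22,23,24,25,26,27,28,29,30,31}
step 8: eval (c < 5)                 {0,1,2,3,4,5,6,7,8,9,10,11,12,13,14,15,16,17,18,19,20,21,22,23,24,25,26,27,28,29,30,31}
step 9: a <- ((c + c) % -3)          {0,1,2,3,4,5,6,7,8,9,10,11,12,13,14,15,16,17,18,19,20,21,22,23,24,25,26,27,28,29,30,31}
step 10: c <- (c + 2)                 {0,1,2,3,4,5,6,7,8,9,10,11,12,13,14,15,16,17,18,19,20,21,22,23,24,25,26,27,28,29,30,31}
step 11: eval (c < 5)                 {0,1,2,3,4,5,6,7,8,9,10,11,12,13,14,15,16,17,18,19,20,21,22,23,24,25,26,27,28,29,30,31}
step 12: eval (max(c, b) != 10)       {0,1,2,3,4,5,6,7,8,9,10,11,12,13,14,15,16,17,18,19,20,21,22,23,24,25,26,27,28,29,30,31}
step 13: c <- c                       {0,1,2,3,4,5,6,7,9,10,11,12,13,14,15,16,17,18,19,20,21,22,23,24,25,26,27,28,29,30,31}
step 14: c <- ((c % 2) % 3)           {0,1,2,3,4,5,6,7,9,10,11,12,13,14,15,16,17,18,19,20,21,22,23,24,25,26,27,28,29,30,31}
step 15: c <- min(c, (7 + c))         {0,1,2,3,4,5,6,7,9,10,11,12,13,14,15,16,17,18,19,20,21,22,23,24,25,26,27,28,29,30,31}
step 16: b <- ((-4 // -3) * (a % -2)) {8}
step 17: a <- tid                     {8}
step 18: c <- max(a, (b // -3))       {8}
step 19: c <- ((b - -3) % 2)          {0,1,2,3,4,5,6,7,8,9,10,11,12,13,14,15,16,17,18,19,20,21,22,23,24,25,26,27,28,29,30,31}

Answer: 20 steps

a: -1,-1,-1,-1,-1,-1,-1,-1,8,-1,-1,-1,-1,-1,-1,-1,-1,-1,-1,-1,-1,-1,-1,-1,-1,-1,-1,-1,-1,-1,-1,-1
c: 1,0,1,0,1,0,1,0,0,0,1,0,1,0,1,0,1,0,1,0,1,0,1,0,1,0,1,0,1,0,1,0
b: 2,3,4,5,6,7,8,9,-1,11,12,13,14,15,16,17,18,19,20,21,22,23,24,25,26,27,28,29,30,31,32,33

steps = 20; useful = 544; efficiency = 544/640 = 17/20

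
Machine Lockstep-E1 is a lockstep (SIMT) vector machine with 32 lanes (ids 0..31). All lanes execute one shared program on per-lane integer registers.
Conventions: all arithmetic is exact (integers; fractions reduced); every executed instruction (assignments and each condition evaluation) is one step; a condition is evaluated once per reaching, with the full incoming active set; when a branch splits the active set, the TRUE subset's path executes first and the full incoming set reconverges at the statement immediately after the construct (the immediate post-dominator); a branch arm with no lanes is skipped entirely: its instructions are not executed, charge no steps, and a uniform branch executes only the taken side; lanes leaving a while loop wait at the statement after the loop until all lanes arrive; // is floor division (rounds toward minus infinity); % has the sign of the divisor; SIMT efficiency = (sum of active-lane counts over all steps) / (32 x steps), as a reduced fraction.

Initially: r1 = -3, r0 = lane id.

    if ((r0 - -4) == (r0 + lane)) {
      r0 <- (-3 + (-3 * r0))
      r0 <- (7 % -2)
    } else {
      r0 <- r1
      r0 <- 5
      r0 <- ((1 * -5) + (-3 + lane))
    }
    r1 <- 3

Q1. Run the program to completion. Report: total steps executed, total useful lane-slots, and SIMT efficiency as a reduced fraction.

Answer: 7 steps, 159 useful, 159/224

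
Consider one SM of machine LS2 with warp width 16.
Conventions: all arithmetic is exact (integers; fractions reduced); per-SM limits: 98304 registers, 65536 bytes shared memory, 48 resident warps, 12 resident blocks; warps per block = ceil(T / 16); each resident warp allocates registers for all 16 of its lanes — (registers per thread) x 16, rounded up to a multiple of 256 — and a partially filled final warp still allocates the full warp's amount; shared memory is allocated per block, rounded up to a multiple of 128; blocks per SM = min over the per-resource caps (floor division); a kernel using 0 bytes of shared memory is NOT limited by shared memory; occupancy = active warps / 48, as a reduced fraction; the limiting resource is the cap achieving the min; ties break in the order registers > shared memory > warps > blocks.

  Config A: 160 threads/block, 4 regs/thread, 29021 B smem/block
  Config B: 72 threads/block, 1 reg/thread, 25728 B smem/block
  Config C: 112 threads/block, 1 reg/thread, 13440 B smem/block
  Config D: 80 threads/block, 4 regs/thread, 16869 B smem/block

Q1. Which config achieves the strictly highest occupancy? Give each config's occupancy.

occupancies: A 5/12, B 5/24, C 7/12, D 5/16

Answer: C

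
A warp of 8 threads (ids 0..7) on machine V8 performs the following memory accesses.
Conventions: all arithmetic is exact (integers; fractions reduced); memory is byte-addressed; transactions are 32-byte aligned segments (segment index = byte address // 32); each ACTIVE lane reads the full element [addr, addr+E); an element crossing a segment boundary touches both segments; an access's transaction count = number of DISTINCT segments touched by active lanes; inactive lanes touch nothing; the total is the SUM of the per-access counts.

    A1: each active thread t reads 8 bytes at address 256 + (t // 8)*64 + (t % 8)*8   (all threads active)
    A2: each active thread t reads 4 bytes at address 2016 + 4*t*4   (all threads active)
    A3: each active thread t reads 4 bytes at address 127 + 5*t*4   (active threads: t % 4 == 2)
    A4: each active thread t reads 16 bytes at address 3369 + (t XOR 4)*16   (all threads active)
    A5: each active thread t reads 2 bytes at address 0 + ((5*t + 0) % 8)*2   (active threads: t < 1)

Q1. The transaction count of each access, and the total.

A1: 2 transactions
A2: 4 transactions
A3: 2 transactions
A4: 5 transactions
A5: 1 transaction

Answer: 2,4,2,5,1; total 14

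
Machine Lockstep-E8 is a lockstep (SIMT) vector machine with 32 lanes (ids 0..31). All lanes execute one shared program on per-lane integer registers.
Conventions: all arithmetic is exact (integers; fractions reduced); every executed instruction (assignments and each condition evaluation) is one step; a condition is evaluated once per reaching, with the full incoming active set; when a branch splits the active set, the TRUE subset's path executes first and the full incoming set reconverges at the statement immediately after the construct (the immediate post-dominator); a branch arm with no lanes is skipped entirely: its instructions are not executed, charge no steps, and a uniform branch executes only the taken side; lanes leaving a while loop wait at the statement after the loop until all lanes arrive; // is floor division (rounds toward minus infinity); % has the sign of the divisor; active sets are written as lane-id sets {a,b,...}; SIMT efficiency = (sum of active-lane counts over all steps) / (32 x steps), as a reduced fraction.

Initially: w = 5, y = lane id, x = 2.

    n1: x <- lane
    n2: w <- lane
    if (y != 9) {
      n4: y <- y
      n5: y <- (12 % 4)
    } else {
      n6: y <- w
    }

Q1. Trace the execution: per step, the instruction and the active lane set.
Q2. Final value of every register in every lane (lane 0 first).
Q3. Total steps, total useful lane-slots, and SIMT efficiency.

step 0: x <- lane                    {0,1,2,3,4,5,6,7,8,9,10,11,12,13,14,15,16,17,18,19,20,21,22,23,24,25,26,27,28,29,30,31}
step 1: w <- lane                    {0,1,2,3,4,5,6,7,8,9,10,11,12,13,14,15,16,17,18,19,20,21,22,23,24,25,26,27,28,29,30,31}
step 2: eval (y != 9)                {0,1,2,3,4,5,6,7,8,9,10,11,12,13,14,15,16,17,18,19,20,21,22,23,24,25,26,27,28,29,30,31}
step 3: y <- y                       {0,1,2,3,4,5,6,7,8,10,11,12,13,14,15,16,17,18,19,20,21,22,23,24,25,26,27,28,29,30,31}
step 4: y <- (12 % 4)                {0,1,2,3,4,5,6,7,8,10,11,12,13,14,15,16,17,18,19,20,21,22,23,24,25,26,27,28,29,30,31}
step 5: y <- w                       {9}

Answer: 6 steps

w: 0,1,2,3,4,5,6,7,8,9,10,11,12,13,14,15,16,17,18,19,20,21,22,23,24,25,26,27,28,29,30,31
y: 0,0,0,0,0,0,0,0,0,9,0,0,0,0,0,0,0,0,0,0,0,0,0,0,0,0,0,0,0,0,0,0
x: 0,1,2,3,4,5,6,7,8,9,10,11,12,13,14,15,16,17,18,19,20,21,22,23,24,25,26,27,28,29,30,31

steps = 6; useful = 159; efficiency = 159/192 = 53/64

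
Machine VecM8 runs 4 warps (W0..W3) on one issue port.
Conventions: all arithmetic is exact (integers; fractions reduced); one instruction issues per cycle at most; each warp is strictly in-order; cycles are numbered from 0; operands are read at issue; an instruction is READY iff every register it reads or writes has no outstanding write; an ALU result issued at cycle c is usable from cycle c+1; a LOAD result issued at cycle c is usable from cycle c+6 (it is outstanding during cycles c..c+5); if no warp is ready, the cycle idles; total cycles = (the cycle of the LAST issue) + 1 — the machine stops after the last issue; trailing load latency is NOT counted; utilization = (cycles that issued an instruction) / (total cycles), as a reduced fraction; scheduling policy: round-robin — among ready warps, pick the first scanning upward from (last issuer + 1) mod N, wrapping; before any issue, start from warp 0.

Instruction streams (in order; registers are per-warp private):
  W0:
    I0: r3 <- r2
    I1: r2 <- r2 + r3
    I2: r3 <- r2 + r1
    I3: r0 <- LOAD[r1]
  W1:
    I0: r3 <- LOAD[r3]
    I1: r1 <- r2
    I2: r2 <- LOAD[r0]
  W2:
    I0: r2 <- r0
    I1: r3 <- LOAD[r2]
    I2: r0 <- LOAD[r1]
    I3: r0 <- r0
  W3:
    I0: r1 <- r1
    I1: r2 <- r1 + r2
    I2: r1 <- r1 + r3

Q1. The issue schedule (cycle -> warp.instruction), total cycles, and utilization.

cycle 0: W0.I0
cycle 1: W1.I0
cycle 2: W2.I0
cycle 3: W3.I0
cycle 4: W0.I1
cycle 5: W1.I1
cycle 6: W2.I1
cycle 7: W3.I1
cycle 8: W0.I2
cycle 9: W1.I2
cycle 10: W2.I2
cycle 11: W3.I2
cycle 12: W0.I3
cycle 13: idle
cycle 14: idle
cycle 15: idle
cycle 16: W2.I3

Answer: 17 cycles, utilization 14/17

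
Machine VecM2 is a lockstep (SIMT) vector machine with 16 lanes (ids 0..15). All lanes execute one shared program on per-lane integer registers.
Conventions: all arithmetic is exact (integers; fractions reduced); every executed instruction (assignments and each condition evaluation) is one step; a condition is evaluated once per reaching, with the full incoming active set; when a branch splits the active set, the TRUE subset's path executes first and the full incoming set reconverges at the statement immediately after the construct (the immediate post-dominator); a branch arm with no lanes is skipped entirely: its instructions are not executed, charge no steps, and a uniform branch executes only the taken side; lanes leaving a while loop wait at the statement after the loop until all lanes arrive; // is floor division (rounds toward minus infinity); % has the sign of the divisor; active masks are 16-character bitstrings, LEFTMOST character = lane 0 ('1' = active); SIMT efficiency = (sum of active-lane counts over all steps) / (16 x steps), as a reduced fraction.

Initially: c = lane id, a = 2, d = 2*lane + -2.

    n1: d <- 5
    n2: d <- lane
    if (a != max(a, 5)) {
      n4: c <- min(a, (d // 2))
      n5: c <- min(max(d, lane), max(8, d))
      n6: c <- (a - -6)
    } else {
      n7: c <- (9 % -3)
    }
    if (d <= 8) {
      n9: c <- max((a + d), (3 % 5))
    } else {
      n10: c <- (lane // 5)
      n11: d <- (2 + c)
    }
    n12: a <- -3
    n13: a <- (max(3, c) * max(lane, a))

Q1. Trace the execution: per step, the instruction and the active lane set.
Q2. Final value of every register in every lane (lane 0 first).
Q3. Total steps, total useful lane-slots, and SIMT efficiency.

step 0: d <- 5                       1111111111111111
step 1: d <- lane                    1111111111111111
step 2: eval (a != max(a, 5))        1111111111111111
step 3: c <- min(a, (d // 2))        1111111111111111
step 4: c <- min(max(d, lane), max(8, d)) 1111111111111111
step 5: c <- (a - -6)                1111111111111111
step 6: eval (d <= 8)                1111111111111111
step 7: c <- max((a + d), (3 % 5))   1111111110000000
step 8: c <- (lane // 5)             0000000001111111
step 9: d <- (2 + c)                 0000000001111111
step 10: a <- -3                      1111111111111111
step 11: a <- (max(3, c) * max(lane, a)) 1111111111111111

Answer: 12 steps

c: 3,3,4,5,6,7,8,9,10,1,2,2,2,2,2,3
a: 0,3,8,15,24,35,48,63,80,27,30,33,36,39,42,45
d: 0,1,2,3,4,5,6,7,8,3,4,4,4,4,4,5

steps = 12; useful = 167; efficiency = 167/192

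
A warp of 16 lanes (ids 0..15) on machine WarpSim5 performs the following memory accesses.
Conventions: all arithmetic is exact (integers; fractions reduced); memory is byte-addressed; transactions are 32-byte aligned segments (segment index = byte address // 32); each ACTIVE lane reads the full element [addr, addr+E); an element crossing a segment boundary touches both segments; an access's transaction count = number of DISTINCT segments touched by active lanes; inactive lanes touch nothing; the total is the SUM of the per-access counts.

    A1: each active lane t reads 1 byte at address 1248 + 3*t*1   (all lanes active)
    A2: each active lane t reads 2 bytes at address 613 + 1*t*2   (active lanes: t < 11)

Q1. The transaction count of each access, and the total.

A1: 2 transactions
A2: 1 transaction

Answer: 2,1; total 3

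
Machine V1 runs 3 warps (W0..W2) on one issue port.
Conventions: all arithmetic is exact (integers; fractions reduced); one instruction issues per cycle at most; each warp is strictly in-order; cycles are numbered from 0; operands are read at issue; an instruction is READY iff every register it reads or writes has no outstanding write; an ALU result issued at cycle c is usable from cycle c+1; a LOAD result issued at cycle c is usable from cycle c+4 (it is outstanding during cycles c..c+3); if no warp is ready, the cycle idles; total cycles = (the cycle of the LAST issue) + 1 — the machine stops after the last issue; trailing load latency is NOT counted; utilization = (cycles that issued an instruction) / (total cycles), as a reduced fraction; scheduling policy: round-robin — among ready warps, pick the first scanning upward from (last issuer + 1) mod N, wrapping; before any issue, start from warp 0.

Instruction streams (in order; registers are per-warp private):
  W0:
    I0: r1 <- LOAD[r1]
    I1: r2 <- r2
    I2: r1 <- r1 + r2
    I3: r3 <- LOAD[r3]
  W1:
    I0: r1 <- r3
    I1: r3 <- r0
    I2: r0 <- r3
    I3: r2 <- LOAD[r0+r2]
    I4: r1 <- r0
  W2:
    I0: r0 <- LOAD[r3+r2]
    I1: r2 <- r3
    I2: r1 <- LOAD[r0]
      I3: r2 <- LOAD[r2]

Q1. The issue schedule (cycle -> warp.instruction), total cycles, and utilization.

cycle 0: W0.I0
cycle 1: W1.I0
cycle 2: W2.I0
cycle 3: W0.I1
cycle 4: W1.I1
cycle 5: W2.I1
cycle 6: W0.I2
cycle 7: W1.I2
cycle 8: W2.I2
cycle 9: W0.I3
cycle 10: W1.I3
cycle 11: W2.I3
cycle 12: W1.I4

Answer: 13 cycles, utilization 1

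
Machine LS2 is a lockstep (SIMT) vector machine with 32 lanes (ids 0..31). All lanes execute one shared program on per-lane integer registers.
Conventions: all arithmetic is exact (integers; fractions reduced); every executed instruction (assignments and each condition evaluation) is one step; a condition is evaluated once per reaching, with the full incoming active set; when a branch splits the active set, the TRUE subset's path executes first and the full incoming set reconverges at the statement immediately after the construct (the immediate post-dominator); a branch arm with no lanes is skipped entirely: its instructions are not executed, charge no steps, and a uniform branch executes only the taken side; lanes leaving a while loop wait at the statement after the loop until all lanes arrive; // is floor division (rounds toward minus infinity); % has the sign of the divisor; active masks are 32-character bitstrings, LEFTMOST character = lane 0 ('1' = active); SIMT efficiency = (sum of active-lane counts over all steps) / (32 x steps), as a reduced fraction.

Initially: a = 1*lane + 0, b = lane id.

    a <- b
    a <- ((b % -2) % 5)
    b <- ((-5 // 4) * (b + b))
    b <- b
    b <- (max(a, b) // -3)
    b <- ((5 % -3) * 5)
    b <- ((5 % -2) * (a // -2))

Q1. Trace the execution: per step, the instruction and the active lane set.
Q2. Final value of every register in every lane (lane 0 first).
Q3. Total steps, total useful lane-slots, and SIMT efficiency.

step 0: a <- b                       11111111111111111111111111111111
step 1: a <- ((b % -2) % 5)          11111111111111111111111111111111
step 2: b <- ((-5 // 4) * (b + b))   11111111111111111111111111111111
step 3: b <- b                       11111111111111111111111111111111
step 4: b <- (max(a, b) // -3)       11111111111111111111111111111111
step 5: b <- ((5 % -3) * 5)          11111111111111111111111111111111
step 6: b <- ((5 % -2) * (a // -2))  11111111111111111111111111111111

Answer: 7 steps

a: 0,4,0,4,0,4,0,4,0,4,0,4,0,4,0,4,0,4,0,4,0,4,0,4,0,4,0,4,0,4,0,4
b: 0,2,0,2,0,2,0,2,0,2,0,2,0,2,0,2,0,2,0,2,0,2,0,2,0,2,0,2,0,2,0,2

steps = 7; useful = 224; efficiency = 224/224 = 1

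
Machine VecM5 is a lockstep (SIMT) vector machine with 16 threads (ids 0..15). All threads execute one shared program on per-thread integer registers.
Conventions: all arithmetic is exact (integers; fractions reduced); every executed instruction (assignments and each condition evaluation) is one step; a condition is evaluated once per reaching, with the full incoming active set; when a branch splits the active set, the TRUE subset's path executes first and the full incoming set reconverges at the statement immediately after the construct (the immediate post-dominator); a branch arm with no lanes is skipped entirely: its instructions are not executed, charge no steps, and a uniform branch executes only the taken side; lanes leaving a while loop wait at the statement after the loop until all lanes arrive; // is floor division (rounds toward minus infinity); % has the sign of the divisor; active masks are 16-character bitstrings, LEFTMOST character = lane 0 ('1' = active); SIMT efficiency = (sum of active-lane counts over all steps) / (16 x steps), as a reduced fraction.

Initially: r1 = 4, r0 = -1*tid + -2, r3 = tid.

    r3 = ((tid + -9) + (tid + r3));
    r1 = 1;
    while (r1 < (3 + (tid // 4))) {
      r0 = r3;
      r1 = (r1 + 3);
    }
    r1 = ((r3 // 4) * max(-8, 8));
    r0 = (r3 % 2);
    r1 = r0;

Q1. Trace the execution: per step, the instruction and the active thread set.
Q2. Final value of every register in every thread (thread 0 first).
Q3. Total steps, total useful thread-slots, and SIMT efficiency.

step 0: r3 <- ((tid + -9) + (tid + r3)) 1111111111111111
step 1: r1 <- 1                      1111111111111111
step 2: eval (r1 < (3 + (tid // 4))) 1111111111111111
step 3: r0 <- r3                     1111111111111111
step 4: r1 <- (r1 + 3)               1111111111111111
step 5: eval (r1 < (3 + (tid // 4))) 1111111111111111
step 6: r0 <- r3                     0000000011111111
step 7: r1 <- (r1 + 3)               0000000011111111
step 8: eval (r1 < (3 + (tid // 4))) 0000000011111111
step 9: r1 <- ((r3 // 4) * max(-8, 8)) 1111111111111111
step 10: r0 <- (r3 % 2)               1111111111111111
step 11: r1 <- r0                     1111111111111111

Answer: 12 steps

r1: 1,0,1,0,1,0,1,0,1,0,1,0,1,0,1,0
r0: 1,0,1,0,1,0,1,0,1,0,1,0,1,0,1,0
r3: -9,-6,-3,0,3,6,9,12,15,18,21,24,27,30,33,36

steps = 12; useful = 168; efficiency = 168/192 = 7/8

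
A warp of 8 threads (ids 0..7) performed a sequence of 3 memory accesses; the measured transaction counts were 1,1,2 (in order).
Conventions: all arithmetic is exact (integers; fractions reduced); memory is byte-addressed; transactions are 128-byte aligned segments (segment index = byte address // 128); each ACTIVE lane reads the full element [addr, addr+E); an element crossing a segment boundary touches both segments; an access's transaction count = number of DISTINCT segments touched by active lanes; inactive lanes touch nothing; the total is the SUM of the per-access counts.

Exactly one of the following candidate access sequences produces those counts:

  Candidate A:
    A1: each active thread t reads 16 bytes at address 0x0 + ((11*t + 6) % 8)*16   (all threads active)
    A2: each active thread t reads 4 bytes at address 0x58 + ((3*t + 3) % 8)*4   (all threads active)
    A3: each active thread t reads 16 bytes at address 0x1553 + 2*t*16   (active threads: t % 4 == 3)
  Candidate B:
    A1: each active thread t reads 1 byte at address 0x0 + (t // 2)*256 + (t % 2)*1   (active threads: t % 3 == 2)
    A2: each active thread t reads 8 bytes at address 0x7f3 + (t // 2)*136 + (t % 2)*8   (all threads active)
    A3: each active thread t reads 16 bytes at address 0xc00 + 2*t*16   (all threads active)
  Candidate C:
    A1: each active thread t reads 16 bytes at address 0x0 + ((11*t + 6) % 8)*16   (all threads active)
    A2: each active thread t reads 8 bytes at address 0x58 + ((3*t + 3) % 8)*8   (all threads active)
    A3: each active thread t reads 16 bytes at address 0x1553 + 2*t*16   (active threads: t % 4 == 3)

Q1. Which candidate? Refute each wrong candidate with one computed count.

B: A1 gives 2 transactions, not 1
C: A2 gives 2 transactions, not 1
A: all counts match (1,1,2)

Answer: A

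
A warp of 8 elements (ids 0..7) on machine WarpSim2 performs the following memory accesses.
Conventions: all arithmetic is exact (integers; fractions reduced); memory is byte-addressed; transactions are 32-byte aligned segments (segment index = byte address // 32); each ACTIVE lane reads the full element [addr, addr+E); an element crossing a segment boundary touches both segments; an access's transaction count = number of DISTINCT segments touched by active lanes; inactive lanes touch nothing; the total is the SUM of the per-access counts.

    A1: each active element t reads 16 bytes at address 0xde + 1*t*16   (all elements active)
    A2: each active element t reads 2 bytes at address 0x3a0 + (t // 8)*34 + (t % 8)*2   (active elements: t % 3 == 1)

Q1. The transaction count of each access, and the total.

A1: 5 transactions
A2: 1 transaction

Answer: 5,1; total 6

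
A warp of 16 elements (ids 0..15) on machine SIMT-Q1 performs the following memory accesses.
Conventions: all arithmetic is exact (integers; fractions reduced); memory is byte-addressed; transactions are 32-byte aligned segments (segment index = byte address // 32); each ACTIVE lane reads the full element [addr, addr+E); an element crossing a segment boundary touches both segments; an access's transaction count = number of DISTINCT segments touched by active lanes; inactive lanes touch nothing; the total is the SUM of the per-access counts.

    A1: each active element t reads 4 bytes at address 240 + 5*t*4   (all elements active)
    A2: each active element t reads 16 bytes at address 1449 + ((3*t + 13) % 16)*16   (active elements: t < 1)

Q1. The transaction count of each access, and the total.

A1: 10 transactions
A2: 2 transactions

Answer: 10,2; total 12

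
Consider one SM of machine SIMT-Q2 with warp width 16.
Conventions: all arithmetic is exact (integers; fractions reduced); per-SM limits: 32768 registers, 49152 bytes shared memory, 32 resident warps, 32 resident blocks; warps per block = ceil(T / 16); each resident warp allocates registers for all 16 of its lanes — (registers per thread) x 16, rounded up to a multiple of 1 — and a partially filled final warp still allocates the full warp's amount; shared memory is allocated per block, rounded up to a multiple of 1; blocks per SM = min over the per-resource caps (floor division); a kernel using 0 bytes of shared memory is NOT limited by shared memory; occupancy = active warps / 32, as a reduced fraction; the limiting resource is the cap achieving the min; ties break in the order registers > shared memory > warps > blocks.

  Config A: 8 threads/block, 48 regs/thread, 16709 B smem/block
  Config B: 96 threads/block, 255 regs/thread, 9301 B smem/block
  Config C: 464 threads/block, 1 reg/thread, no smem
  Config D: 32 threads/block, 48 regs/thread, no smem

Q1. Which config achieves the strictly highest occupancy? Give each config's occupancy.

occupancies: A 1/16, B 3/16, C 29/32, D 1

Answer: D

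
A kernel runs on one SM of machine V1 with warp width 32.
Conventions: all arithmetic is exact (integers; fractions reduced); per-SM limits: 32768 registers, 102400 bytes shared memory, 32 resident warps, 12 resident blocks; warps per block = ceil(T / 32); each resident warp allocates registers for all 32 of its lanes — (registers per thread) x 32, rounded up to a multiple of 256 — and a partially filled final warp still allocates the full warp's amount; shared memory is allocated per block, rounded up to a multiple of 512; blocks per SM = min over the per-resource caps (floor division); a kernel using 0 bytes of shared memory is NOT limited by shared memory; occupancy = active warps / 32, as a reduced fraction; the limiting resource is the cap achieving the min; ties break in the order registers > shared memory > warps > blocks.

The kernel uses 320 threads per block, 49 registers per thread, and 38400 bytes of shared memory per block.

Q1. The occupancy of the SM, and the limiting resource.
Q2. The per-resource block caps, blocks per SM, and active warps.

Answer: occupancy 5/16, limited by registers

registers: 1 block
shared memory: 2 blocks
warps: 3 blocks
blocks: 12 blocks

Answer: 1 block, 10 active warps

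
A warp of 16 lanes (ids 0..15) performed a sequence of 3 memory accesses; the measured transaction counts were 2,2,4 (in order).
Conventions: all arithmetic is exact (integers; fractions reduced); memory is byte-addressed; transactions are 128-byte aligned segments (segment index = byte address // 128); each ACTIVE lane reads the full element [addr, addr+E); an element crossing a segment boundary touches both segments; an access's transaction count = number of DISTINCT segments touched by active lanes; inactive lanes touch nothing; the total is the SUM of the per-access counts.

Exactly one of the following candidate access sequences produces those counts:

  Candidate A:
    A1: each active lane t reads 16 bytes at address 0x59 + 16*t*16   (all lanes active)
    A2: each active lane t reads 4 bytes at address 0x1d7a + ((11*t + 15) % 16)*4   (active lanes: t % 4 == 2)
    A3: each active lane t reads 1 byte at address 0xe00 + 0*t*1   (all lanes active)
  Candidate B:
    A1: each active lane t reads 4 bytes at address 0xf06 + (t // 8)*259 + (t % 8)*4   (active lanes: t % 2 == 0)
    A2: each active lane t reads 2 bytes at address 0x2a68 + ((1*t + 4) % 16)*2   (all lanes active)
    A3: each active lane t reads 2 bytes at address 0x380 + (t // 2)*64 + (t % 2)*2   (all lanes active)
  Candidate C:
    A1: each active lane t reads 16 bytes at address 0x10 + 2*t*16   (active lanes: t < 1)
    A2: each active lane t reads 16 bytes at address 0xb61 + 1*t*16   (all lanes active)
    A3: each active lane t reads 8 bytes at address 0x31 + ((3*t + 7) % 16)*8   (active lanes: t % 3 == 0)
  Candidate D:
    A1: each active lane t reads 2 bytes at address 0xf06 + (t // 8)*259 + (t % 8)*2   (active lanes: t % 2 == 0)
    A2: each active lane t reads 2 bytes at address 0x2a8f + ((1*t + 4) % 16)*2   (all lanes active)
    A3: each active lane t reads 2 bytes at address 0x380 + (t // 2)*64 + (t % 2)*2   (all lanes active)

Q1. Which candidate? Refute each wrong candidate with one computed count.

A: A1 gives 16 transactions, not 2
C: A1 gives 1 transaction, not 2
D: A2 gives 1 transaction, not 2
B: all counts match (2,2,4)

Answer: B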